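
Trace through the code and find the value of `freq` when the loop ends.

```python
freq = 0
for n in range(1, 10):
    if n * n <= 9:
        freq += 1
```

Let's trace through this code step by step.

Initialize: freq = 0
Entering loop: for n in range(1, 10):
After iteration 1: n = 1, freq = 1
After iteration 2: n = 2, freq = 2
After iteration 3: n = 3, freq = 3
After iteration 4: n = 4, freq = 3
After iteration 5: n = 5, freq = 3
After iteration 6: n = 6, freq = 3
After iteration 7: n = 7, freq = 3
After iteration 8: n = 8, freq = 3
After iteration 9: n = 9, freq = 3
Loop ends.

Final answer: 3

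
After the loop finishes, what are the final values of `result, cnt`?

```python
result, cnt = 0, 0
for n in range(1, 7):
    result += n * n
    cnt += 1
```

Let's trace through this code step by step.

Initialize: result = 0
Initialize: cnt = 0
Entering loop: for n in range(1, 7):
After iteration 1: n = 1, result = 1, cnt = 1
After iteration 2: n = 2, result = 5, cnt = 2
After iteration 3: n = 3, result = 14, cnt = 3
After iteration 4: n = 4, result = 30, cnt = 4
After iteration 5: n = 5, result = 55, cnt = 5
After iteration 6: n = 6, result = 91, cnt = 6
Loop ends.

Final answer: 91, 6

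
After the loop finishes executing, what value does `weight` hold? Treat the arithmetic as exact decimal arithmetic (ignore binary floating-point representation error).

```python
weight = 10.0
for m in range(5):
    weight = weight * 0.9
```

Let's trace through this code step by step.

Initialize: weight = 10.0
Entering loop: for m in range(5):
After iteration 1: m = 0, weight = 9.0
After iteration 2: m = 1, weight = 8.1
After iteration 3: m = 2, weight = 7.29
After iteration 4: m = 3, weight = 6.561
After iteration 5: m = 4, weight = 5.9049
Loop ends.

Final answer: 5.9049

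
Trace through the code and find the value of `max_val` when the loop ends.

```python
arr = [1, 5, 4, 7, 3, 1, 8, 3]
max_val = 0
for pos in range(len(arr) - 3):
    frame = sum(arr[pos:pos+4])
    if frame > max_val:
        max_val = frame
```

Let's trace through this code step by step.

Initialize: arr = [1, 5, 4, 7, 3, 1, 8, 3]
Initialize: max_val = 0
Entering loop: for pos in range(len(arr) - 3):
After iteration 1: pos = 0, max_val = 17, frame = 17
After iteration 2: pos = 1, max_val = 19, frame = 19
After iteration 3: pos = 2, max_val = 19, frame = 15
After iteration 4: pos = 3, max_val = 19, frame = 19
After iteration 5: pos = 4, max_val = 19, frame = 15
Loop ends.

Final answer: 19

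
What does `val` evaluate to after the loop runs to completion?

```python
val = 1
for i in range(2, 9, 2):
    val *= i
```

Let's trace through this code step by step.

Initialize: val = 1
Entering loop: for i in range(2, 9, 2):
After iteration 1: i = 2, val = 2
After iteration 2: i = 4, val = 8
After iteration 3: i = 6, val = 48
After iteration 4: i = 8, val = 384
Loop ends.

Final answer: 384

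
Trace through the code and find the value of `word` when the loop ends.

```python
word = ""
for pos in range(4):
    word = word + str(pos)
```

Let's trace through this code step by step.

Initialize: word = ''
Entering loop: for pos in range(4):
After iteration 1: pos = 0, word = '0'
After iteration 2: pos = 1, word = '01'
After iteration 3: pos = 2, word = '012'
After iteration 4: pos = 3, word = '0123'
Loop ends.

Final answer: '0123'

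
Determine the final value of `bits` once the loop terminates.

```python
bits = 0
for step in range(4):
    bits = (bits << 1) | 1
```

Let's trace through this code step by step.

Initialize: bits = 0
Entering loop: for step in range(4):
After iteration 1: step = 0, bits = 1
After iteration 2: step = 1, bits = 3
After iteration 3: step = 2, bits = 7
After iteration 4: step = 3, bits = 15
Loop ends.

Final answer: 15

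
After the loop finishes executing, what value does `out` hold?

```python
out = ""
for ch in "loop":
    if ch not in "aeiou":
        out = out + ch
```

Let's trace through this code step by step.

Initialize: out = ''
Entering loop: for ch in "loop":
After iteration 1: ch = 'l', out = 'l'
After iteration 2: ch = 'o', out = 'l'
After iteration 3: ch = 'o', out = 'l'
After iteration 4: ch = 'p', out = 'lp'
Loop ends.

Final answer: 'lp'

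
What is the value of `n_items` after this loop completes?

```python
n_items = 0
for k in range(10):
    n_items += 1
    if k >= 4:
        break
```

Let's trace through this code step by step.

Initialize: n_items = 0
Entering loop: for k in range(10):
After iteration 1: k = 0, n_items = 1
After iteration 2: k = 1, n_items = 2
After iteration 3: k = 2, n_items = 3
After iteration 4: k = 3, n_items = 4
After iteration 5: k = 4, n_items = 5
Loop ends.

Final answer: 5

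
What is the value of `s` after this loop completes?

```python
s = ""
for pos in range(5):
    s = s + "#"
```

Let's trace through this code step by step.

Initialize: s = ''
Entering loop: for pos in range(5):
After iteration 1: pos = 0, s = '#'
After iteration 2: pos = 1, s = '##'
After iteration 3: pos = 2, s = '###'
After iteration 4: pos = 3, s = '####'
After iteration 5: pos = 4, s = '#####'
Loop ends.

Final answer: '#####'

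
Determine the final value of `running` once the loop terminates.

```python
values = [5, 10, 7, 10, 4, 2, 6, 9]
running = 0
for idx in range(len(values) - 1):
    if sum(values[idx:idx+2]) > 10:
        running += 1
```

Let's trace through this code step by step.

Initialize: values = [5, 10, 7, 10, 4, 2, 6, 9]
Initialize: running = 0
Entering loop: for idx in range(len(values) - 1):
After iteration 1: idx = 0, running = 1
After iteration 2: idx = 1, running = 2
After iteration 3: idx = 2, running = 3
After iteration 4: idx = 3, running = 4
After iteration 5: idx = 4, running = 4
After iteration 6: idx = 5, running = 4
After iteration 7: idx = 6, running = 5
Loop ends.

Final answer: 5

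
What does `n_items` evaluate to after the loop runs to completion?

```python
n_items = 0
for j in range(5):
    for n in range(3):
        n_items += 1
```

Let's trace through this code step by step.

Initialize: n_items = 0
Entering loop: for j in range(5):
After iteration 1: j = 0, n_items = 3
After iteration 2: j = 1, n_items = 6
After iteration 3: j = 2, n_items = 9
After iteration 4: j = 3, n_items = 12
After iteration 5: j = 4, n_items = 15
Loop ends.

Final answer: 15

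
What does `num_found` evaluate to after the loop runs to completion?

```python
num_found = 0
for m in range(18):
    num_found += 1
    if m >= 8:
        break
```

Let's trace through this code step by step.

Initialize: num_found = 0
Entering loop: for m in range(18):
After iteration 1: m = 0, num_found = 1
After iteration 2: m = 1, num_found = 2
After iteration 3: m = 2, num_found = 3
After iteration 4: m = 3, num_found = 4
After iteration 5: m = 4, num_found = 5
After iteration 6: m = 5, num_found = 6
After iteration 7: m = 6, num_found = 7
After iteration 8: m = 7, num_found = 8
After iteration 9: m = 8, num_found = 9
Loop ends.

Final answer: 9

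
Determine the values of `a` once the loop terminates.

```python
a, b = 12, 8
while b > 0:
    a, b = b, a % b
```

Let's trace through this code step by step.

Initialize: a = 12
Initialize: b = 8
Entering loop: while b > 0:
After iteration 1: a = 8, b = 4
After iteration 2: a = 4, b = 0
Loop ends.

Final answer: 4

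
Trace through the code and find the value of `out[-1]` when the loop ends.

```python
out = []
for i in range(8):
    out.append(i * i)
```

Let's trace through this code step by step.

Initialize: out = []
Entering loop: for i in range(8):
After iteration 1: i = 0, out = [0]
After iteration 2: i = 1, out = [0, 1]
After iteration 3: i = 2, out = [0, 1, 4]
After iteration 4: i = 3, out = [0, 1, 4, 9]
After iteration 5: i = 4, out = [0, 1, 4, 9, 16]
After iteration 6: i = 5, out = [0, 1, 4, 9, 16, 25]
After iteration 7: i = 6, out = [0, 1, 4, 9, 16, 25, 36]
After iteration 8: i = 7, out = [0, 1, 4, 9, 16, 25, 36, 49]
Loop ends.
out[-1] = 49

Final answer: 49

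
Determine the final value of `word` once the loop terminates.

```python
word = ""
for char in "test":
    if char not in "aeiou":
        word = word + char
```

Let's trace through this code step by step.

Initialize: word = ''
Entering loop: for char in "test":
After iteration 1: char = 't', word = 't'
After iteration 2: char = 'e', word = 't'
After iteration 3: char = 's', word = 'ts'
After iteration 4: char = 't', word = 'tst'
Loop ends.

Final answer: 'tst'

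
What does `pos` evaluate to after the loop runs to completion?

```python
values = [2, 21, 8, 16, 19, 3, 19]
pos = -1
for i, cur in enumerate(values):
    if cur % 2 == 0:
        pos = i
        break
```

Let's trace through this code step by step.

Initialize: values = [2, 21, 8, 16, 19, 3, 19]
Initialize: pos = -1
Entering loop: for i, cur in enumerate(values):
After iteration 1: i = 0, cur = 2, pos = 0
Loop ends.

Final answer: 0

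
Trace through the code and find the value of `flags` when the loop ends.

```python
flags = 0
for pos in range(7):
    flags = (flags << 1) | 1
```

Let's trace through this code step by step.

Initialize: flags = 0
Entering loop: for pos in range(7):
After iteration 1: pos = 0, flags = 1
After iteration 2: pos = 1, flags = 3
After iteration 3: pos = 2, flags = 7
After iteration 4: pos = 3, flags = 15
After iteration 5: pos = 4, flags = 31
After iteration 6: pos = 5, flags = 63
After iteration 7: pos = 6, flags = 127
Loop ends.

Final answer: 127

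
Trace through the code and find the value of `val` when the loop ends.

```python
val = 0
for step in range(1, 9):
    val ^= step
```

Let's trace through this code step by step.

Initialize: val = 0
Entering loop: for step in range(1, 9):
After iteration 1: step = 1, val = 1
After iteration 2: step = 2, val = 3
After iteration 3: step = 3, val = 0
After iteration 4: step = 4, val = 4
After iteration 5: step = 5, val = 1
After iteration 6: step = 6, val = 7
After iteration 7: step = 7, val = 0
After iteration 8: step = 8, val = 8
Loop ends.

Final answer: 8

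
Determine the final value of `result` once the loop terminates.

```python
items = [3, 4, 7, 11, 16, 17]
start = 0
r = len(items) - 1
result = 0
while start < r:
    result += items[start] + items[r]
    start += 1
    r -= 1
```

Let's trace through this code step by step.

Initialize: items = [3, 4, 7, 11, 16, 17]
Initialize: start = 0
Initialize: r = 5
Initialize: result = 0
Entering loop: while start < r:
After iteration 1: start = 1, r = 4, result = 20
After iteration 2: start = 2, r = 3, result = 40
After iteration 3: start = 3, r = 2, result = 58
Loop ends.

Final answer: 58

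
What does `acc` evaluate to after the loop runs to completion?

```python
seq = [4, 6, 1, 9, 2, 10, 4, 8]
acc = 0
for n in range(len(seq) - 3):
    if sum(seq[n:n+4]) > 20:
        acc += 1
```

Let's trace through this code step by step.

Initialize: seq = [4, 6, 1, 9, 2, 10, 4, 8]
Initialize: acc = 0
Entering loop: for n in range(len(seq) - 3):
After iteration 1: n = 0, acc = 0
After iteration 2: n = 1, acc = 0
After iteration 3: n = 2, acc = 1
After iteration 4: n = 3, acc = 2
After iteration 5: n = 4, acc = 3
Loop ends.

Final answer: 3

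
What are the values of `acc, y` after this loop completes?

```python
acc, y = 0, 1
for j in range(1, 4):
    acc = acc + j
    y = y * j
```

Let's trace through this code step by step.

Initialize: acc = 0
Initialize: y = 1
Entering loop: for j in range(1, 4):
After iteration 1: j = 1, acc = 1, y = 1
After iteration 2: j = 2, acc = 3, y = 2
After iteration 3: j = 3, acc = 6, y = 6
Loop ends.

Final answer: 6, 6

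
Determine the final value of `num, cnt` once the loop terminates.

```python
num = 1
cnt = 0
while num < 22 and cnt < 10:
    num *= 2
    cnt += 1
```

Let's trace through this code step by step.

Initialize: num = 1
Initialize: cnt = 0
Entering loop: while num < 22 and cnt < 10:
After iteration 1: num = 2, cnt = 1
After iteration 2: num = 4, cnt = 2
After iteration 3: num = 8, cnt = 3
After iteration 4: num = 16, cnt = 4
After iteration 5: num = 32, cnt = 5
Loop ends.

Final answer: 32, 5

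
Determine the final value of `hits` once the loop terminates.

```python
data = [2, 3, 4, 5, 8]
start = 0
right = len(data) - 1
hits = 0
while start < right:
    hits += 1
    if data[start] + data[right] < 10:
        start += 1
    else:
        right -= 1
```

Let's trace through this code step by step.

Initialize: data = [2, 3, 4, 5, 8]
Initialize: start = 0
Initialize: right = 4
Initialize: hits = 0
Entering loop: while start < right:
After iteration 1: start = 0, right = 3, hits = 1
After iteration 2: start = 1, right = 3, hits = 2
After iteration 3: start = 2, right = 3, hits = 3
After iteration 4: start = 3, right = 3, hits = 4
Loop ends.

Final answer: 4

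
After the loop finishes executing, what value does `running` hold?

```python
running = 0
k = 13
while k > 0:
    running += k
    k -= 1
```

Let's trace through this code step by step.

Initialize: running = 0
Initialize: k = 13
Entering loop: while k > 0:
After iteration 1: running = 13, k = 12
After iteration 2: running = 25, k = 11
After iteration 3: running = 36, k = 10
After iteration 4: running = 46, k = 9
After iteration 5: running = 55, k = 8
After iteration 6: running = 63, k = 7
After iteration 7: running = 70, k = 6
After iteration 8: running = 76, k = 5
After iteration 9: running = 81, k = 4
After iteration 10: running = 85, k = 3
After iteration 11: running = 88, k = 2
After iteration 12: running = 90, k = 1
After iteration 13: running = 91, k = 0
Loop ends.

Final answer: 91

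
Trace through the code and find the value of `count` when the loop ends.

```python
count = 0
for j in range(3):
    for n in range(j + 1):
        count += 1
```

Let's trace through this code step by step.

Initialize: count = 0
Entering loop: for j in range(3):
After iteration 1: j = 0, count = 1, n = 0
After iteration 2: j = 1, count = 3, n = 1
After iteration 3: j = 2, count = 6, n = 2
Loop ends.

Final answer: 6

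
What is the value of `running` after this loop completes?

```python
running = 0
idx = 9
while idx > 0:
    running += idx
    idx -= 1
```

Let's trace through this code step by step.

Initialize: running = 0
Initialize: idx = 9
Entering loop: while idx > 0:
After iteration 1: running = 9, idx = 8
After iteration 2: running = 17, idx = 7
After iteration 3: running = 24, idx = 6
After iteration 4: running = 30, idx = 5
After iteration 5: running = 35, idx = 4
After iteration 6: running = 39, idx = 3
After iteration 7: running = 42, idx = 2
After iteration 8: running = 44, idx = 1
After iteration 9: running = 45, idx = 0
Loop ends.

Final answer: 45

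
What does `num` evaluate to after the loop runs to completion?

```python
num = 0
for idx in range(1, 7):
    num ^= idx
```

Let's trace through this code step by step.

Initialize: num = 0
Entering loop: for idx in range(1, 7):
After iteration 1: idx = 1, num = 1
After iteration 2: idx = 2, num = 3
After iteration 3: idx = 3, num = 0
After iteration 4: idx = 4, num = 4
After iteration 5: idx = 5, num = 1
After iteration 6: idx = 6, num = 7
Loop ends.

Final answer: 7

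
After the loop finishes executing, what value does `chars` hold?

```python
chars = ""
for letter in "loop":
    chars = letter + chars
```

Let's trace through this code step by step.

Initialize: chars = ''
Entering loop: for letter in "loop":
After iteration 1: letter = 'l', chars = 'l'
After iteration 2: letter = 'o', chars = 'ol'
After iteration 3: letter = 'o', chars = 'ool'
After iteration 4: letter = 'p', chars = 'pool'
Loop ends.

Final answer: 'pool'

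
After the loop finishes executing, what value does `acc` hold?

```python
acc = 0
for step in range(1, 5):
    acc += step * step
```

Let's trace through this code step by step.

Initialize: acc = 0
Entering loop: for step in range(1, 5):
After iteration 1: step = 1, acc = 1
After iteration 2: step = 2, acc = 5
After iteration 3: step = 3, acc = 14
After iteration 4: step = 4, acc = 30
Loop ends.

Final answer: 30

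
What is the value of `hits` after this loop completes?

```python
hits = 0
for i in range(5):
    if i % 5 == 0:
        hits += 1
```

Let's trace through this code step by step.

Initialize: hits = 0
Entering loop: for i in range(5):
After iteration 1: i = 0, hits = 1
After iteration 2: i = 1, hits = 1
After iteration 3: i = 2, hits = 1
After iteration 4: i = 3, hits = 1
After iteration 5: i = 4, hits = 1
Loop ends.

Final answer: 1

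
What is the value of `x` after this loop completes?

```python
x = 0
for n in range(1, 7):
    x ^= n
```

Let's trace through this code step by step.

Initialize: x = 0
Entering loop: for n in range(1, 7):
After iteration 1: n = 1, x = 1
After iteration 2: n = 2, x = 3
After iteration 3: n = 3, x = 0
After iteration 4: n = 4, x = 4
After iteration 5: n = 5, x = 1
After iteration 6: n = 6, x = 7
Loop ends.

Final answer: 7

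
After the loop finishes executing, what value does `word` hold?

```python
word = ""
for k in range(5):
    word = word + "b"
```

Let's trace through this code step by step.

Initialize: word = ''
Entering loop: for k in range(5):
After iteration 1: k = 0, word = 'b'
After iteration 2: k = 1, word = 'bb'
After iteration 3: k = 2, word = 'bbb'
After iteration 4: k = 3, word = 'bbbb'
After iteration 5: k = 4, word = 'bbbbb'
Loop ends.

Final answer: 'bbbbb'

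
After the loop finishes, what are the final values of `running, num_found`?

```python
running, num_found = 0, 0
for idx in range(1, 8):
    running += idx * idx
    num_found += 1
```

Let's trace through this code step by step.

Initialize: running = 0
Initialize: num_found = 0
Entering loop: for idx in range(1, 8):
After iteration 1: idx = 1, running = 1, num_found = 1
After iteration 2: idx = 2, running = 5, num_found = 2
After iteration 3: idx = 3, running = 14, num_found = 3
After iteration 4: idx = 4, running = 30, num_found = 4
After iteration 5: idx = 5, running = 55, num_found = 5
After iteration 6: idx = 6, running = 91, num_found = 6
After iteration 7: idx = 7, running = 140, num_found = 7
Loop ends.

Final answer: 140, 7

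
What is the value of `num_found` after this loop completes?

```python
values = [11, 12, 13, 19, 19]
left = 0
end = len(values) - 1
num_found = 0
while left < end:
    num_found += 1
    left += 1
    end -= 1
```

Let's trace through this code step by step.

Initialize: values = [11, 12, 13, 19, 19]
Initialize: left = 0
Initialize: end = 4
Initialize: num_found = 0
Entering loop: while left < end:
After iteration 1: left = 1, end = 3, num_found = 1
After iteration 2: left = 2, end = 2, num_found = 2
Loop ends.

Final answer: 2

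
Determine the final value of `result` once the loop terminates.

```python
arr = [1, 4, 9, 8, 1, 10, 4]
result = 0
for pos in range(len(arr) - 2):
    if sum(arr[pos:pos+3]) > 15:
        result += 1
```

Let's trace through this code step by step.

Initialize: arr = [1, 4, 9, 8, 1, 10, 4]
Initialize: result = 0
Entering loop: for pos in range(len(arr) - 2):
After iteration 1: pos = 0, result = 0
After iteration 2: pos = 1, result = 1
After iteration 3: pos = 2, result = 2
After iteration 4: pos = 3, result = 3
After iteration 5: pos = 4, result = 3
Loop ends.

Final answer: 3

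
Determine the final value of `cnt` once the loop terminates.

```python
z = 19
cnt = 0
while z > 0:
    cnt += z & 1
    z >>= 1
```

Let's trace through this code step by step.

Initialize: z = 19
Initialize: cnt = 0
Entering loop: while z > 0:
After iteration 1: z = 9, cnt = 1
After iteration 2: z = 4, cnt = 2
After iteration 3: z = 2, cnt = 2
After iteration 4: z = 1, cnt = 2
After iteration 5: z = 0, cnt = 3
Loop ends.

Final answer: 3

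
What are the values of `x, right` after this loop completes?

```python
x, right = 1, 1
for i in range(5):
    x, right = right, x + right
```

Let's trace through this code step by step.

Initialize: x = 1
Initialize: right = 1
Entering loop: for i in range(5):
After iteration 1: i = 0, x = 1, right = 2
After iteration 2: i = 1, x = 2, right = 3
After iteration 3: i = 2, x = 3, right = 5
After iteration 4: i = 3, x = 5, right = 8
After iteration 5: i = 4, x = 8, right = 13
Loop ends.

Final answer: 8, 13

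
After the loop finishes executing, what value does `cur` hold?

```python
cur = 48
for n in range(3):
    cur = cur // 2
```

Let's trace through this code step by step.

Initialize: cur = 48
Entering loop: for n in range(3):
After iteration 1: n = 0, cur = 24
After iteration 2: n = 1, cur = 12
After iteration 3: n = 2, cur = 6
Loop ends.

Final answer: 6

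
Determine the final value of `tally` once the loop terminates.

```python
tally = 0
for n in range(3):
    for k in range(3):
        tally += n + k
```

Let's trace through this code step by step.

Initialize: tally = 0
Entering loop: for n in range(3):
After iteration 1: n = 0, tally = 3
After iteration 2: n = 1, tally = 9
After iteration 3: n = 2, tally = 18
Loop ends.

Final answer: 18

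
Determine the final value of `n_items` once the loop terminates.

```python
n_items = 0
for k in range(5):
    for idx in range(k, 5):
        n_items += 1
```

Let's trace through this code step by step.

Initialize: n_items = 0
Entering loop: for k in range(5):
After iteration 1: k = 0, n_items = 5
After iteration 2: k = 1, n_items = 9
After iteration 3: k = 2, n_items = 12
After iteration 4: k = 3, n_items = 14
After iteration 5: k = 4, n_items = 15
Loop ends.

Final answer: 15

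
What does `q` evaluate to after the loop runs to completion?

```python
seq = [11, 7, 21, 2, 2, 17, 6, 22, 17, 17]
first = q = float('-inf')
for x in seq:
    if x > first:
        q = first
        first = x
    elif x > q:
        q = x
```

Let's trace through this code step by step.

Initialize: seq = [11, 7, 21, 2, 2, 17, 6, 22, 17, 17]
Initialize: first = -inf
Initialize: q = -inf
Entering loop: for x in seq:
After iteration 1: x = 11, first = 11, q = -inf
After iteration 2: x = 7, first = 11, q = 7
After iteration 3: x = 21, first = 21, q = 11
After iteration 4: x = 2, first = 21, q = 11
After iteration 5: x = 2, first = 21, q = 11
After iteration 6: x = 17, first = 21, q = 17
After iteration 7: x = 6, first = 21, q = 17
After iteration 8: x = 22, first = 22, q = 21
After iteration 9: x = 17, first = 22, q = 21
After iteration 10: x = 17, first = 22, q = 21
Loop ends.

Final answer: 21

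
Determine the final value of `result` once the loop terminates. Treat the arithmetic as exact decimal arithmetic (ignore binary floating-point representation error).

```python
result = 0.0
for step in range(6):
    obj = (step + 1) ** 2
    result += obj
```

Let's trace through this code step by step.

Initialize: result = 0.0
Entering loop: for step in range(6):
After iteration 1: step = 0, result = 1.0, obj = 1
After iteration 2: step = 1, result = 5.0, obj = 4
After iteration 3: step = 2, result = 14.0, obj = 9
After iteration 4: step = 3, result = 30.0, obj = 16
After iteration 5: step = 4, result = 55.0, obj = 25
After iteration 6: step = 5, result = 91.0, obj = 36
Loop ends.

Final answer: 91.0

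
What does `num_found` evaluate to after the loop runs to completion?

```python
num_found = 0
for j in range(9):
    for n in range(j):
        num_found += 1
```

Let's trace through this code step by step.

Initialize: num_found = 0
Entering loop: for j in range(9):
After iteration 1: j = 0, num_found = 0
After iteration 2: j = 1, num_found = 1, n = 0
After iteration 3: j = 2, num_found = 3, n = 1
After iteration 4: j = 3, num_found = 6, n = 2
After iteration 5: j = 4, num_found = 10, n = 3
After iteration 6: j = 5, num_found = 15, n = 4
After iteration 7: j = 6, num_found = 21, n = 5
After iteration 8: j = 7, num_found = 28, n = 6
After iteration 9: j = 8, num_found = 36, n = 7
Loop ends.

Final answer: 36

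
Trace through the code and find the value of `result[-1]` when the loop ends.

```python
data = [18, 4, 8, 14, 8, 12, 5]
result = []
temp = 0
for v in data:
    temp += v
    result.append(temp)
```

Let's trace through this code step by step.

Initialize: data = [18, 4, 8, 14, 8, 12, 5]
Initialize: result = []
Initialize: temp = 0
Entering loop: for v in data:
After iteration 1: v = 18, result = [18], temp = 18
After iteration 2: v = 4, result = [18, 22], temp = 22
After iteration 3: v = 8, result = [18, 22, 30], temp = 30
After iteration 4: v = 14, result = [18, 22, 30, 44], temp = 44
After iteration 5: v = 8, result = [18, 22, 30, 44, 52], temp = 52
After iteration 6: v = 12, result = [18, 22, 30, 44, 52, 64], temp = 64
After iteration 7: v = 5, result = [18, 22, 30, 44, 52, 64, 69], temp = 69
Loop ends.
result[-1] = 69

Final answer: 69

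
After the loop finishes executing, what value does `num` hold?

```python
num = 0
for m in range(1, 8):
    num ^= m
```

Let's trace through this code step by step.

Initialize: num = 0
Entering loop: for m in range(1, 8):
After iteration 1: m = 1, num = 1
After iteration 2: m = 2, num = 3
After iteration 3: m = 3, num = 0
After iteration 4: m = 4, num = 4
After iteration 5: m = 5, num = 1
After iteration 6: m = 6, num = 7
After iteration 7: m = 7, num = 0
Loop ends.

Final answer: 0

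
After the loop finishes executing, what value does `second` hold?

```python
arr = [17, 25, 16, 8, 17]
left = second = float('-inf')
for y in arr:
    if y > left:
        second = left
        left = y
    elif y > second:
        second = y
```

Let's trace through this code step by step.

Initialize: arr = [17, 25, 16, 8, 17]
Initialize: left = -inf
Initialize: second = -inf
Entering loop: for y in arr:
After iteration 1: y = 17, left = 17, second = -inf
After iteration 2: y = 25, left = 25, second = 17
After iteration 3: y = 16, left = 25, second = 17
After iteration 4: y = 8, left = 25, second = 17
After iteration 5: y = 17, left = 25, second = 17
Loop ends.

Final answer: 17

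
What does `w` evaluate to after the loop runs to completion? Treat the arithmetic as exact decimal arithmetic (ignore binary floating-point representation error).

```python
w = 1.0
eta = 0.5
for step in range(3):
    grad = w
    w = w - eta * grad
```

Let's trace through this code step by step.

Initialize: w = 1.0
Initialize: eta = 0.5
Entering loop: for step in range(3):
After iteration 1: step = 0, w = 0.5, grad = 1.0
After iteration 2: step = 1, w = 0.25, grad = 0.5
After iteration 3: step = 2, w = 0.125, grad = 0.25
Loop ends.

Final answer: 0.125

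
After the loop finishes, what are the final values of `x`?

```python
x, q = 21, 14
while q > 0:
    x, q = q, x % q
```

Let's trace through this code step by step.

Initialize: x = 21
Initialize: q = 14
Entering loop: while q > 0:
After iteration 1: x = 14, q = 7
After iteration 2: x = 7, q = 0
Loop ends.

Final answer: 7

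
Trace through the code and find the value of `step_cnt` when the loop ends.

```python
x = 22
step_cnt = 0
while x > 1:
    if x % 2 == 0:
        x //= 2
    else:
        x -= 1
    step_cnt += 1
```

Let's trace through this code step by step.

Initialize: x = 22
Initialize: step_cnt = 0
Entering loop: while x > 1:
After iteration 1: x = 11, step_cnt = 1
After iteration 2: x = 10, step_cnt = 2
After iteration 3: x = 5, step_cnt = 3
After iteration 4: x = 4, step_cnt = 4
After iteration 5: x = 2, step_cnt = 5
After iteration 6: x = 1, step_cnt = 6
Loop ends.

Final answer: 6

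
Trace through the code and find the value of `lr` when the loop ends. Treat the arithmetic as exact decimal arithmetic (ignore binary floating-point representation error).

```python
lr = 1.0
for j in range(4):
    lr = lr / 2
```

Let's trace through this code step by step.

Initialize: lr = 1.0
Entering loop: for j in range(4):
After iteration 1: j = 0, lr = 0.5
After iteration 2: j = 1, lr = 0.25
After iteration 3: j = 2, lr = 0.125
After iteration 4: j = 3, lr = 0.0625
Loop ends.

Final answer: 0.0625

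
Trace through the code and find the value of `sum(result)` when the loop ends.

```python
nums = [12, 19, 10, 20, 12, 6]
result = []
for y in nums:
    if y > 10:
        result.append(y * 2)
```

Let's trace through this code step by step.

Initialize: nums = [12, 19, 10, 20, 12, 6]
Initialize: result = []
Entering loop: for y in nums:
After iteration 1: y = 12, result = [24]
After iteration 2: y = 19, result = [24, 38]
After iteration 3: y = 10, result = [24, 38]
After iteration 4: y = 20, result = [24, 38, 40]
After iteration 5: y = 12, result = [24, 38, 40, 24]
After iteration 6: y = 6, result = [24, 38, 40, 24]
Loop ends.
sum(result) = 126

Final answer: 126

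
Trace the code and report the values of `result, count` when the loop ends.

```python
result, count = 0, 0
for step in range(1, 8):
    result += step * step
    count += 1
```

Let's trace through this code step by step.

Initialize: result = 0
Initialize: count = 0
Entering loop: for step in range(1, 8):
After iteration 1: step = 1, result = 1, count = 1
After iteration 2: step = 2, result = 5, count = 2
After iteration 3: step = 3, result = 14, count = 3
After iteration 4: step = 4, result = 30, count = 4
After iteration 5: step = 5, result = 55, count = 5
After iteration 6: step = 6, result = 91, count = 6
After iteration 7: step = 7, result = 140, count = 7
Loop ends.

Final answer: 140, 7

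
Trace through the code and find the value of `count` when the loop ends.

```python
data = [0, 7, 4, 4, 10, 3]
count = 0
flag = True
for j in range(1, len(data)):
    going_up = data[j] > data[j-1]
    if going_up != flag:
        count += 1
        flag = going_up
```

Let's trace through this code step by step.

Initialize: data = [0, 7, 4, 4, 10, 3]
Initialize: count = 0
Initialize: flag = True
Entering loop: for j in range(1, len(data)):
After iteration 1: j = 1, count = 0, flag = True, going_up = True
After iteration 2: j = 2, count = 1, flag = False, going_up = False
After iteration 3: j = 3, count = 1, flag = False, going_up = False
After iteration 4: j = 4, count = 2, flag = True, going_up = True
After iteration 5: j = 5, count = 3, flag = False, going_up = False
Loop ends.

Final answer: 3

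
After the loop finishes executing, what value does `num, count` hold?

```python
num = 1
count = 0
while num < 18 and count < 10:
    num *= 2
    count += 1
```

Let's trace through this code step by step.

Initialize: num = 1
Initialize: count = 0
Entering loop: while num < 18 and count < 10:
After iteration 1: num = 2, count = 1
After iteration 2: num = 4, count = 2
After iteration 3: num = 8, count = 3
After iteration 4: num = 16, count = 4
After iteration 5: num = 32, count = 5
Loop ends.

Final answer: 32, 5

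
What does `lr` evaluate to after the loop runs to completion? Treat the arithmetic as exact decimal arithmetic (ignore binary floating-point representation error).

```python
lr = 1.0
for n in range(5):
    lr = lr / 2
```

Let's trace through this code step by step.

Initialize: lr = 1.0
Entering loop: for n in range(5):
After iteration 1: n = 0, lr = 0.5
After iteration 2: n = 1, lr = 0.25
After iteration 3: n = 2, lr = 0.125
After iteration 4: n = 3, lr = 0.0625
After iteration 5: n = 4, lr = 0.03125
Loop ends.

Final answer: 0.03125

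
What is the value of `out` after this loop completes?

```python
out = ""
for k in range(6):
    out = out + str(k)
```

Let's trace through this code step by step.

Initialize: out = ''
Entering loop: for k in range(6):
After iteration 1: k = 0, out = '0'
After iteration 2: k = 1, out = '01'
After iteration 3: k = 2, out = '012'
After iteration 4: k = 3, out = '0123'
After iteration 5: k = 4, out = '01234'
After iteration 6: k = 5, out = '012345'
Loop ends.

Final answer: '012345'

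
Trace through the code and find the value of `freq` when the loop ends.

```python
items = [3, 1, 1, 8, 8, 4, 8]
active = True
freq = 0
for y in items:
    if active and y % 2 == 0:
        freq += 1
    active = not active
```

Let's trace through this code step by step.

Initialize: items = [3, 1, 1, 8, 8, 4, 8]
Initialize: active = True
Initialize: freq = 0
Entering loop: for y in items:
After iteration 1: y = 3, active = False, freq = 0
After iteration 2: y = 1, active = True, freq = 0
After iteration 3: y = 1, active = False, freq = 0
After iteration 4: y = 8, active = True, freq = 0
After iteration 5: y = 8, active = False, freq = 1
After iteration 6: y = 4, active = True, freq = 1
After iteration 7: y = 8, active = False, freq = 2
Loop ends.

Final answer: 2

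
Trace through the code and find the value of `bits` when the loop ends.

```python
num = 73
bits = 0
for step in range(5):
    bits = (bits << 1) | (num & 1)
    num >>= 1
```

Let's trace through this code step by step.

Initialize: num = 73
Initialize: bits = 0
Entering loop: for step in range(5):
After iteration 1: step = 0, num = 36, bits = 1
After iteration 2: step = 1, num = 18, bits = 2
After iteration 3: step = 2, num = 9, bits = 4
After iteration 4: step = 3, num = 4, bits = 9
After iteration 5: step = 4, num = 2, bits = 18
Loop ends.

Final answer: 18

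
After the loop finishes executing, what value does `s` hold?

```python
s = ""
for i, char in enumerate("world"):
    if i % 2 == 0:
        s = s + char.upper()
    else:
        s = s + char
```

Let's trace through this code step by step.

Initialize: s = ''
Entering loop: for i, char in enumerate("world"):
After iteration 1: i = 0, char = 'w', s = 'W'
After iteration 2: i = 1, char = 'o', s = 'Wo'
After iteration 3: i = 2, char = 'r', s = 'WoR'
After iteration 4: i = 3, char = 'l', s = 'WoRl'
After iteration 5: i = 4, char = 'd', s = 'WoRlD'
Loop ends.

Final answer: 'WoRlD'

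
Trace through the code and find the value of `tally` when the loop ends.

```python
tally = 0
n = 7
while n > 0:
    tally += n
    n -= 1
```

Let's trace through this code step by step.

Initialize: tally = 0
Initialize: n = 7
Entering loop: while n > 0:
After iteration 1: tally = 7, n = 6
After iteration 2: tally = 13, n = 5
After iteration 3: tally = 18, n = 4
After iteration 4: tally = 22, n = 3
After iteration 5: tally = 25, n = 2
After iteration 6: tally = 27, n = 1
After iteration 7: tally = 28, n = 0
Loop ends.

Final answer: 28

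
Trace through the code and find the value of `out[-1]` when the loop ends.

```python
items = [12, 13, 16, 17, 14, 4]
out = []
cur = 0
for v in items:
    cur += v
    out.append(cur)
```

Let's trace through this code step by step.

Initialize: items = [12, 13, 16, 17, 14, 4]
Initialize: out = []
Initialize: cur = 0
Entering loop: for v in items:
After iteration 1: v = 12, out = [12], cur = 12
After iteration 2: v = 13, out = [12, 25], cur = 25
After iteration 3: v = 16, out = [12, 25, 41], cur = 41
After iteration 4: v = 17, out = [12, 25, 41, 58], cur = 58
After iteration 5: v = 14, out = [12, 25, 41, 58, 72], cur = 72
After iteration 6: v = 4, out = [12, 25, 41, 58, 72, 76], cur = 76
Loop ends.
out[-1] = 76

Final answer: 76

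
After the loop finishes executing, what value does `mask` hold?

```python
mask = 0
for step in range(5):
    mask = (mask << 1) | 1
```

Let's trace through this code step by step.

Initialize: mask = 0
Entering loop: for step in range(5):
After iteration 1: step = 0, mask = 1
After iteration 2: step = 1, mask = 3
After iteration 3: step = 2, mask = 7
After iteration 4: step = 3, mask = 15
After iteration 5: step = 4, mask = 31
Loop ends.

Final answer: 31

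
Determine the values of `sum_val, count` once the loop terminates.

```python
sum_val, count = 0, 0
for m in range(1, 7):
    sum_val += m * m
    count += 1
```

Let's trace through this code step by step.

Initialize: sum_val = 0
Initialize: count = 0
Entering loop: for m in range(1, 7):
After iteration 1: m = 1, sum_val = 1, count = 1
After iteration 2: m = 2, sum_val = 5, count = 2
After iteration 3: m = 3, sum_val = 14, count = 3
After iteration 4: m = 4, sum_val = 30, count = 4
After iteration 5: m = 5, sum_val = 55, count = 5
After iteration 6: m = 6, sum_val = 91, count = 6
Loop ends.

Final answer: 91, 6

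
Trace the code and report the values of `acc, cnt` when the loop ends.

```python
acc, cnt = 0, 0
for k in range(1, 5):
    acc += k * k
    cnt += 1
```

Let's trace through this code step by step.

Initialize: acc = 0
Initialize: cnt = 0
Entering loop: for k in range(1, 5):
After iteration 1: k = 1, acc = 1, cnt = 1
After iteration 2: k = 2, acc = 5, cnt = 2
After iteration 3: k = 3, acc = 14, cnt = 3
After iteration 4: k = 4, acc = 30, cnt = 4
Loop ends.

Final answer: 30, 4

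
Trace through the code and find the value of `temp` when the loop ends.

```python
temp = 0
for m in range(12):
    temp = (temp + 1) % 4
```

Let's trace through this code step by step.

Initialize: temp = 0
Entering loop: for m in range(12):
After iteration 1: m = 0, temp = 1
After iteration 2: m = 1, temp = 2
After iteration 3: m = 2, temp = 3
After iteration 4: m = 3, temp = 0
After iteration 5: m = 4, temp = 1
After iteration 6: m = 5, temp = 2
After iteration 7: m = 6, temp = 3
After iteration 8: m = 7, temp = 0
After iteration 9: m = 8, temp = 1
After iteration 10: m = 9, temp = 2
After iteration 11: m = 10, temp = 3
After iteration 12: m = 11, temp = 0
Loop ends.

Final answer: 0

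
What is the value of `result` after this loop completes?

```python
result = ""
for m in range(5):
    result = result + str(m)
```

Let's trace through this code step by step.

Initialize: result = ''
Entering loop: for m in range(5):
After iteration 1: m = 0, result = '0'
After iteration 2: m = 1, result = '01'
After iteration 3: m = 2, result = '012'
After iteration 4: m = 3, result = '0123'
After iteration 5: m = 4, result = '01234'
Loop ends.

Final answer: '01234'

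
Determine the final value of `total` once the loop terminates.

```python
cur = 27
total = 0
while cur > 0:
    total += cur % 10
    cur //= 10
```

Let's trace through this code step by step.

Initialize: cur = 27
Initialize: total = 0
Entering loop: while cur > 0:
After iteration 1: cur = 2, total = 7
After iteration 2: cur = 0, total = 9
Loop ends.

Final answer: 9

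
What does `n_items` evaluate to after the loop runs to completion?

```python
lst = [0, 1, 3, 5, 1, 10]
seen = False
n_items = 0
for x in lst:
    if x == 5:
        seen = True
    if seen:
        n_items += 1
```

Let's trace through this code step by step.

Initialize: lst = [0, 1, 3, 5, 1, 10]
Initialize: seen = False
Initialize: n_items = 0
Entering loop: for x in lst:
After iteration 1: x = 0, seen = False, n_items = 0
After iteration 2: x = 1, seen = False, n_items = 0
After iteration 3: x = 3, seen = False, n_items = 0
After iteration 4: x = 5, seen = True, n_items = 1
After iteration 5: x = 1, seen = True, n_items = 2
After iteration 6: x = 10, seen = True, n_items = 3
Loop ends.

Final answer: 3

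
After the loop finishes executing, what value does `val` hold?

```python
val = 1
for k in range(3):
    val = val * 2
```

Let's trace through this code step by step.

Initialize: val = 1
Entering loop: for k in range(3):
After iteration 1: k = 0, val = 2
After iteration 2: k = 1, val = 4
After iteration 3: k = 2, val = 8
Loop ends.

Final answer: 8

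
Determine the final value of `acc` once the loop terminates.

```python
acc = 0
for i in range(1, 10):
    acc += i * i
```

Let's trace through this code step by step.

Initialize: acc = 0
Entering loop: for i in range(1, 10):
After iteration 1: i = 1, acc = 1
After iteration 2: i = 2, acc = 5
After iteration 3: i = 3, acc = 14
After iteration 4: i = 4, acc = 30
After iteration 5: i = 5, acc = 55
After iteration 6: i = 6, acc = 91
After iteration 7: i = 7, acc = 140
After iteration 8: i = 8, acc = 204
After iteration 9: i = 9, acc = 285
Loop ends.

Final answer: 285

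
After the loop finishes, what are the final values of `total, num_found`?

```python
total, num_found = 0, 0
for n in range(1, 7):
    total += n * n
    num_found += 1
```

Let's trace through this code step by step.

Initialize: total = 0
Initialize: num_found = 0
Entering loop: for n in range(1, 7):
After iteration 1: n = 1, total = 1, num_found = 1
After iteration 2: n = 2, total = 5, num_found = 2
After iteration 3: n = 3, total = 14, num_found = 3
After iteration 4: n = 4, total = 30, num_found = 4
After iteration 5: n = 5, total = 55, num_found = 5
After iteration 6: n = 6, total = 91, num_found = 6
Loop ends.

Final answer: 91, 6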